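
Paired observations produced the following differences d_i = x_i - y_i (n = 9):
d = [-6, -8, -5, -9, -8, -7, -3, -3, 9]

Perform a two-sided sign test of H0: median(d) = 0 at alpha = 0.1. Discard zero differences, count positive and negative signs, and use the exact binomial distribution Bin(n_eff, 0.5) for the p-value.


Step 1: Discard zero differences. Original n = 9; n_eff = number of nonzero differences = 9.
Nonzero differences (with sign): -6, -8, -5, -9, -8, -7, -3, -3, +9
Step 2: Count signs: positive = 1, negative = 8.
Step 3: Under H0: P(positive) = 0.5, so the number of positives S ~ Bin(9, 0.5).
Step 4: Two-sided exact p-value = sum of Bin(9,0.5) probabilities at or below the observed probability = 0.039062.
Step 5: alpha = 0.1. reject H0.

n_eff = 9, pos = 1, neg = 8, p = 0.039062, reject H0.


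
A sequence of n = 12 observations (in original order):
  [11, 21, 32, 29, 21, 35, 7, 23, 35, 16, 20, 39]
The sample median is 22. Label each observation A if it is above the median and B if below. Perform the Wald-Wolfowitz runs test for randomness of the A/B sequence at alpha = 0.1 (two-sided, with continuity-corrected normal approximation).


Step 1: Compute median = 22; label A = above, B = below.
Labels in order: BBAABABAABBA  (n_A = 6, n_B = 6)
Step 2: Count runs R = 8.
Step 3: Under H0 (random ordering), E[R] = 2*n_A*n_B/(n_A+n_B) + 1 = 2*6*6/12 + 1 = 7.0000.
        Var[R] = 2*n_A*n_B*(2*n_A*n_B - n_A - n_B) / ((n_A+n_B)^2 * (n_A+n_B-1)) = 4320/1584 = 2.7273.
        SD[R] = 1.6514.
Step 4: Continuity-corrected z = (R - 0.5 - E[R]) / SD[R] = (8 - 0.5 - 7.0000) / 1.6514 = 0.3028.
Step 5: Two-sided p-value via normal approximation = 2*(1 - Phi(|z|)) = 0.762069.
Step 6: alpha = 0.1. fail to reject H0.

R = 8, z = 0.3028, p = 0.762069, fail to reject H0.


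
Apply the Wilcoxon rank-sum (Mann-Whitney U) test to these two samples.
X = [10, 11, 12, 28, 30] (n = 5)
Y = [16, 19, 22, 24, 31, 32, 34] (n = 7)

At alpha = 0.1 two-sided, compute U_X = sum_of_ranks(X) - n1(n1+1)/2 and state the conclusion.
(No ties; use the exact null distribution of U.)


Step 1: Combine and sort all 12 observations; assign midranks.
sorted (value, group): (10,X), (11,X), (12,X), (16,Y), (19,Y), (22,Y), (24,Y), (28,X), (30,X), (31,Y), (32,Y), (34,Y)
ranks: 10->1, 11->2, 12->3, 16->4, 19->5, 22->6, 24->7, 28->8, 30->9, 31->10, 32->11, 34->12
Step 2: Rank sum for X: R1 = 1 + 2 + 3 + 8 + 9 = 23.
Step 3: U_X = R1 - n1(n1+1)/2 = 23 - 5*6/2 = 23 - 15 = 8.
       U_Y = n1*n2 - U_X = 35 - 8 = 27.
Step 4: No ties, so the exact null distribution of U (based on enumerating the C(12,5) = 792 equally likely rank assignments) gives the two-sided p-value.
Step 5: p-value = 0.148990; compare to alpha = 0.1. fail to reject H0.

U_X = 8, p = 0.148990, fail to reject H0 at alpha = 0.1.


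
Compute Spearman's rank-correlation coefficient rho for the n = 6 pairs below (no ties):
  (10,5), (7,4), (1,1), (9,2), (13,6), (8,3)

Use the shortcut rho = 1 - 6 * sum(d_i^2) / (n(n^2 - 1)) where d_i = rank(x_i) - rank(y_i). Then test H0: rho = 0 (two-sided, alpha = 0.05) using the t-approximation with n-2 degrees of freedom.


Step 1: Rank x and y separately (midranks; no ties here).
rank(x): 10->5, 7->2, 1->1, 9->4, 13->6, 8->3
rank(y): 5->5, 4->4, 1->1, 2->2, 6->6, 3->3
Step 2: d_i = R_x(i) - R_y(i); compute d_i^2.
  (5-5)^2=0, (2-4)^2=4, (1-1)^2=0, (4-2)^2=4, (6-6)^2=0, (3-3)^2=0
sum(d^2) = 8.
Step 3: rho = 1 - 6*8 / (6*(6^2 - 1)) = 1 - 48/210 = 0.771429.
Step 4: Under H0, t = rho * sqrt((n-2)/(1-rho^2)) = 2.4247 ~ t(4).
Step 5: Two-sided p-value from the t-distribution with 4 df = 0.072397.
Step 6: alpha = 0.05. fail to reject H0.

rho = 0.7714, p = 0.072397, fail to reject H0 at alpha = 0.05.


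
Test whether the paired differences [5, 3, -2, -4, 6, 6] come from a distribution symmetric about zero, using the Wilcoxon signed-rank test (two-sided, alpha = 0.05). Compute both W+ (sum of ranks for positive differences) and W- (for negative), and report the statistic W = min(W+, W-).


Step 1: Drop any zero differences (none here) and take |d_i|.
|d| = [5, 3, 2, 4, 6, 6]
Step 2: Midrank |d_i| (ties get averaged ranks).
ranks: |5|->4, |3|->2, |2|->1, |4|->3, |6|->5.5, |6|->5.5
Step 3: Attach original signs; sum ranks with positive sign and with negative sign.
W+ = 4 + 2 + 5.5 + 5.5 = 17
W- = 1 + 3 = 4
(Check: W+ + W- = 21 should equal n(n+1)/2 = 21.)
Step 4: Test statistic W = min(W+, W-) = 4.
Step 5: Ties in |d|, so use the tie-corrected normal approximation.
        E[W] = n(n+1)/4 = 6*7/4 = 10.5.
        Tie groups: |d|=6 (t=2); sum(t^3 - t) = 6.
        Var[W] = n(n+1)(2n+1)/24 - sum(t^3-t)/48 = 546/24 - 6/48 = 22.625.
        z = (W - E[W]) / sqrt(Var[W]) = (4 - 10.5) / 4.7566 = -1.3665.
        Two-sided p = 2*Phi(z) = 0.171773.
Step 6: alpha = 0.05. fail to reject H0.

W+ = 17, W- = 4, W = min = 4, p = 0.171773, fail to reject H0.


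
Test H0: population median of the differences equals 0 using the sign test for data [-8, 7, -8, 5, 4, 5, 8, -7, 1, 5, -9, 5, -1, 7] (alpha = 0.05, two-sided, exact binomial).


Step 1: Discard zero differences. Original n = 14; n_eff = number of nonzero differences = 14.
Nonzero differences (with sign): -8, +7, -8, +5, +4, +5, +8, -7, +1, +5, -9, +5, -1, +7
Step 2: Count signs: positive = 9, negative = 5.
Step 3: Under H0: P(positive) = 0.5, so the number of positives S ~ Bin(14, 0.5).
Step 4: Two-sided exact p-value = sum of Bin(14,0.5) probabilities at or below the observed probability = 0.423950.
Step 5: alpha = 0.05. fail to reject H0.

n_eff = 14, pos = 9, neg = 5, p = 0.423950, fail to reject H0.


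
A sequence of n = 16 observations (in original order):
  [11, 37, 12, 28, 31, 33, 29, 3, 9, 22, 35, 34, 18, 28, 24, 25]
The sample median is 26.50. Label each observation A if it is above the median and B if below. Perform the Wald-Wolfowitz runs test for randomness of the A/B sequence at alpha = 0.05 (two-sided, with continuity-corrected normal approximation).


Step 1: Compute median = 26.50; label A = above, B = below.
Labels in order: BABAAAABBBAABABB  (n_A = 8, n_B = 8)
Step 2: Count runs R = 9.
Step 3: Under H0 (random ordering), E[R] = 2*n_A*n_B/(n_A+n_B) + 1 = 2*8*8/16 + 1 = 9.0000.
        Var[R] = 2*n_A*n_B*(2*n_A*n_B - n_A - n_B) / ((n_A+n_B)^2 * (n_A+n_B-1)) = 14336/3840 = 3.7333.
        SD[R] = 1.9322.
Step 4: R = E[R], so z = 0 with no continuity correction.
Step 5: Two-sided p-value via normal approximation = 2*(1 - Phi(|z|)) = 1.000000.
Step 6: alpha = 0.05. fail to reject H0.

R = 9, z = 0.0000, p = 1.000000, fail to reject H0.


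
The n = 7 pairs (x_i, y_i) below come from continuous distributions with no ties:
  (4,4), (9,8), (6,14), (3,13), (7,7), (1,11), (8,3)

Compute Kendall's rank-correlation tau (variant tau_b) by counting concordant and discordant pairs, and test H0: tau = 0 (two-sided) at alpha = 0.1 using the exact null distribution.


Step 1: Enumerate the 21 unordered pairs (i,j) with i<j and classify each by sign(x_j-x_i) * sign(y_j-y_i).
  (1,2):dx=+5,dy=+4->C; (1,3):dx=+2,dy=+10->C; (1,4):dx=-1,dy=+9->D; (1,5):dx=+3,dy=+3->C
  (1,6):dx=-3,dy=+7->D; (1,7):dx=+4,dy=-1->D; (2,3):dx=-3,dy=+6->D; (2,4):dx=-6,dy=+5->D
  (2,5):dx=-2,dy=-1->C; (2,6):dx=-8,dy=+3->D; (2,7):dx=-1,dy=-5->C; (3,4):dx=-3,dy=-1->C
  (3,5):dx=+1,dy=-7->D; (3,6):dx=-5,dy=-3->C; (3,7):dx=+2,dy=-11->D; (4,5):dx=+4,dy=-6->D
  (4,6):dx=-2,dy=-2->C; (4,7):dx=+5,dy=-10->D; (5,6):dx=-6,dy=+4->D; (5,7):dx=+1,dy=-4->D
  (6,7):dx=+7,dy=-8->D
Step 2: C = 8, D = 13, total pairs = 21.
Step 3: tau = (C - D)/(n(n-1)/2) = (8 - 13)/21 = -0.238095.
Step 4: Exact two-sided p-value (enumerate n! = 5040 permutations of y under H0): p = 0.561905.
Step 5: alpha = 0.1. fail to reject H0.

tau_b = -0.2381 (C=8, D=13), p = 0.561905, fail to reject H0.


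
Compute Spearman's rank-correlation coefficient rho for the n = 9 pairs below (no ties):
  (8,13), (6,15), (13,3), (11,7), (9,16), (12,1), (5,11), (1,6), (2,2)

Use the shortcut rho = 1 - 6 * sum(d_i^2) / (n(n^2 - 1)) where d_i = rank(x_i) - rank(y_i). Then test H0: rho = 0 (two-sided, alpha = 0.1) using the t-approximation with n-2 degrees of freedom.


Step 1: Rank x and y separately (midranks; no ties here).
rank(x): 8->5, 6->4, 13->9, 11->7, 9->6, 12->8, 5->3, 1->1, 2->2
rank(y): 13->7, 15->8, 3->3, 7->5, 16->9, 1->1, 11->6, 6->4, 2->2
Step 2: d_i = R_x(i) - R_y(i); compute d_i^2.
  (5-7)^2=4, (4-8)^2=16, (9-3)^2=36, (7-5)^2=4, (6-9)^2=9, (8-1)^2=49, (3-6)^2=9, (1-4)^2=9, (2-2)^2=0
sum(d^2) = 136.
Step 3: rho = 1 - 6*136 / (9*(9^2 - 1)) = 1 - 816/720 = -0.133333.
Step 4: Under H0, t = rho * sqrt((n-2)/(1-rho^2)) = -0.3559 ~ t(7).
Step 5: Two-sided p-value from the t-distribution with 7 df = 0.732368.
Step 6: alpha = 0.1. fail to reject H0.

rho = -0.1333, p = 0.732368, fail to reject H0 at alpha = 0.1.


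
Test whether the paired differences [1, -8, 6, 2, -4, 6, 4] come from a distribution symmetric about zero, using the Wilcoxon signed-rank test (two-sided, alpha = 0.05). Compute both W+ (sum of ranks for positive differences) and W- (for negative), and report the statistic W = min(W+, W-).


Step 1: Drop any zero differences (none here) and take |d_i|.
|d| = [1, 8, 6, 2, 4, 6, 4]
Step 2: Midrank |d_i| (ties get averaged ranks).
ranks: |1|->1, |8|->7, |6|->5.5, |2|->2, |4|->3.5, |6|->5.5, |4|->3.5
Step 3: Attach original signs; sum ranks with positive sign and with negative sign.
W+ = 1 + 5.5 + 2 + 5.5 + 3.5 = 17.5
W- = 7 + 3.5 = 10.5
(Check: W+ + W- = 28 should equal n(n+1)/2 = 28.)
Step 4: Test statistic W = min(W+, W-) = 10.5.
Step 5: Ties in |d|, so use the tie-corrected normal approximation.
        E[W] = n(n+1)/4 = 7*8/4 = 14.
        Tie groups: |d|=4 (t=2), |d|=6 (t=2); sum(t^3 - t) = 12.
        Var[W] = n(n+1)(2n+1)/24 - sum(t^3-t)/48 = 840/24 - 12/48 = 34.75.
        z = (W - E[W]) / sqrt(Var[W]) = (10.5 - 14) / 5.8949 = -0.5937.
        Two-sided p = 2*Phi(z) = 0.552691.
Step 6: alpha = 0.05. fail to reject H0.

W+ = 17.5, W- = 10.5, W = min = 10.5, p = 0.552691, fail to reject H0.


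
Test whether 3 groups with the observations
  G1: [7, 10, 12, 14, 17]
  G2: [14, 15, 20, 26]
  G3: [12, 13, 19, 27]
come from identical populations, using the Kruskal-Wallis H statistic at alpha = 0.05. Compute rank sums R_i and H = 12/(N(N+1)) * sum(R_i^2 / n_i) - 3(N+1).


Step 1: Combine all N = 13 observations and assign midranks.
sorted (value, group, rank): (7,G1,1), (10,G1,2), (12,G1,3.5), (12,G3,3.5), (13,G3,5), (14,G1,6.5), (14,G2,6.5), (15,G2,8), (17,G1,9), (19,G3,10), (20,G2,11), (26,G2,12), (27,G3,13)
Step 2: Sum ranks within each group.
R_1 = 22 (n_1 = 5)
R_2 = 37.5 (n_2 = 4)
R_3 = 31.5 (n_3 = 4)
Step 3: H = 12/(N(N+1)) * sum(R_i^2/n_i) - 3(N+1)
     = 12/(13*14) * (22^2/5 + 37.5^2/4 + 31.5^2/4) - 3*14
     = 0.065934 * 696.425 - 42
     = 3.918132.
Step 4: Ties present; correction factor C = 1 - 12/(13^3 - 13) = 0.994505. Corrected H = 3.918132 / 0.994505 = 3.939779.
Step 5: Under H0, H ~ chi^2(2); p-value = 0.139472.
Step 6: alpha = 0.05. fail to reject H0.

H = 3.9398, df = 2, p = 0.139472, fail to reject H0.


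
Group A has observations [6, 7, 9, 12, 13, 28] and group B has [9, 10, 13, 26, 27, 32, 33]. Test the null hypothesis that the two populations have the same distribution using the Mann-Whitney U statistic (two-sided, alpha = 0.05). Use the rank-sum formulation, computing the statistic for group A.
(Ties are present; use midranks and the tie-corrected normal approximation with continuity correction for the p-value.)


Step 1: Combine and sort all 13 observations; assign midranks.
sorted (value, group): (6,X), (7,X), (9,X), (9,Y), (10,Y), (12,X), (13,X), (13,Y), (26,Y), (27,Y), (28,X), (32,Y), (33,Y)
ranks: 6->1, 7->2, 9->3.5, 9->3.5, 10->5, 12->6, 13->7.5, 13->7.5, 26->9, 27->10, 28->11, 32->12, 33->13
Step 2: Rank sum for X: R1 = 1 + 2 + 3.5 + 6 + 7.5 + 11 = 31.
Step 3: U_X = R1 - n1(n1+1)/2 = 31 - 6*7/2 = 31 - 21 = 10.
       U_Y = n1*n2 - U_X = 42 - 10 = 32.
Step 4: Ties are present, so use the tie-corrected normal approximation (with continuity correction) for the p-value.
Step 5: p-value = 0.132546; compare to alpha = 0.05. fail to reject H0.

U_X = 10, p = 0.132546, fail to reject H0 at alpha = 0.05.


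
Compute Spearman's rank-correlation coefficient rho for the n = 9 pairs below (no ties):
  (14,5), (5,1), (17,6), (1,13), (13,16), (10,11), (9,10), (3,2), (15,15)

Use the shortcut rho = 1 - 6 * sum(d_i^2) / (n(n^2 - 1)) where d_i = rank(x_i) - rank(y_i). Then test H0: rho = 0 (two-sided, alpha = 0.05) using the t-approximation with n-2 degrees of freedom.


Step 1: Rank x and y separately (midranks; no ties here).
rank(x): 14->7, 5->3, 17->9, 1->1, 13->6, 10->5, 9->4, 3->2, 15->8
rank(y): 5->3, 1->1, 6->4, 13->7, 16->9, 11->6, 10->5, 2->2, 15->8
Step 2: d_i = R_x(i) - R_y(i); compute d_i^2.
  (7-3)^2=16, (3-1)^2=4, (9-4)^2=25, (1-7)^2=36, (6-9)^2=9, (5-6)^2=1, (4-5)^2=1, (2-2)^2=0, (8-8)^2=0
sum(d^2) = 92.
Step 3: rho = 1 - 6*92 / (9*(9^2 - 1)) = 1 - 552/720 = 0.233333.
Step 4: Under H0, t = rho * sqrt((n-2)/(1-rho^2)) = 0.6349 ~ t(7).
Step 5: Two-sided p-value from the t-distribution with 7 df = 0.545699.
Step 6: alpha = 0.05. fail to reject H0.

rho = 0.2333, p = 0.545699, fail to reject H0 at alpha = 0.05.


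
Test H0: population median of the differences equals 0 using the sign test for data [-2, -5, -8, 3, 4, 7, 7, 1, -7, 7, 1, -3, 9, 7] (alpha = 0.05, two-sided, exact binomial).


Step 1: Discard zero differences. Original n = 14; n_eff = number of nonzero differences = 14.
Nonzero differences (with sign): -2, -5, -8, +3, +4, +7, +7, +1, -7, +7, +1, -3, +9, +7
Step 2: Count signs: positive = 9, negative = 5.
Step 3: Under H0: P(positive) = 0.5, so the number of positives S ~ Bin(14, 0.5).
Step 4: Two-sided exact p-value = sum of Bin(14,0.5) probabilities at or below the observed probability = 0.423950.
Step 5: alpha = 0.05. fail to reject H0.

n_eff = 14, pos = 9, neg = 5, p = 0.423950, fail to reject H0.


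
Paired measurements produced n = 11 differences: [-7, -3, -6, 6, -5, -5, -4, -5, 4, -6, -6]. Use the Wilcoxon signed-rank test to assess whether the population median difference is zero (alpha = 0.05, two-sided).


Step 1: Drop any zero differences (none here) and take |d_i|.
|d| = [7, 3, 6, 6, 5, 5, 4, 5, 4, 6, 6]
Step 2: Midrank |d_i| (ties get averaged ranks).
ranks: |7|->11, |3|->1, |6|->8.5, |6|->8.5, |5|->5, |5|->5, |4|->2.5, |5|->5, |4|->2.5, |6|->8.5, |6|->8.5
Step 3: Attach original signs; sum ranks with positive sign and with negative sign.
W+ = 8.5 + 2.5 = 11
W- = 11 + 1 + 8.5 + 5 + 5 + 2.5 + 5 + 8.5 + 8.5 = 55
(Check: W+ + W- = 66 should equal n(n+1)/2 = 66.)
Step 4: Test statistic W = min(W+, W-) = 11.
Step 5: Ties in |d|, so use the tie-corrected normal approximation.
        E[W] = n(n+1)/4 = 11*12/4 = 33.
        Tie groups: |d|=4 (t=2), |d|=5 (t=3), |d|=6 (t=4); sum(t^3 - t) = 90.
        Var[W] = n(n+1)(2n+1)/24 - sum(t^3-t)/48 = 3036/24 - 90/48 = 124.625.
        z = (W - E[W]) / sqrt(Var[W]) = (11 - 33) / 11.1636 = -1.9707.
        Two-sided p = 2*Phi(z) = 0.048758.
Step 6: alpha = 0.05. reject H0.

W+ = 11, W- = 55, W = min = 11, p = 0.048758, reject H0.


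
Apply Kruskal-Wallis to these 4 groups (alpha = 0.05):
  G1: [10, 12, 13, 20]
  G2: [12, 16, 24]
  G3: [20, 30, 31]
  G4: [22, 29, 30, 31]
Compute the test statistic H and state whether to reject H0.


Step 1: Combine all N = 14 observations and assign midranks.
sorted (value, group, rank): (10,G1,1), (12,G1,2.5), (12,G2,2.5), (13,G1,4), (16,G2,5), (20,G1,6.5), (20,G3,6.5), (22,G4,8), (24,G2,9), (29,G4,10), (30,G3,11.5), (30,G4,11.5), (31,G3,13.5), (31,G4,13.5)
Step 2: Sum ranks within each group.
R_1 = 14 (n_1 = 4)
R_2 = 16.5 (n_2 = 3)
R_3 = 31.5 (n_3 = 3)
R_4 = 43 (n_4 = 4)
Step 3: H = 12/(N(N+1)) * sum(R_i^2/n_i) - 3(N+1)
     = 12/(14*15) * (14^2/4 + 16.5^2/3 + 31.5^2/3 + 43^2/4) - 3*15
     = 0.057143 * 932.75 - 45
     = 8.300000.
Step 4: Ties present; correction factor C = 1 - 24/(14^3 - 14) = 0.991209. Corrected H = 8.300000 / 0.991209 = 8.373614.
Step 5: Under H0, H ~ chi^2(3); p-value = 0.038889.
Step 6: alpha = 0.05. reject H0.

H = 8.3736, df = 3, p = 0.038889, reject H0.


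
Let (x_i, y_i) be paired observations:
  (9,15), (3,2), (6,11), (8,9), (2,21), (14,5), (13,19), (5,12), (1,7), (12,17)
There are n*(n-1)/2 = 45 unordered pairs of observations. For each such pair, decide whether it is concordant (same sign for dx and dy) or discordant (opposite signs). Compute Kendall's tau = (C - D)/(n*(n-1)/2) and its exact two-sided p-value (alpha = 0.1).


Step 1: Enumerate the 45 unordered pairs (i,j) with i<j and classify each by sign(x_j-x_i) * sign(y_j-y_i).
  (1,2):dx=-6,dy=-13->C; (1,3):dx=-3,dy=-4->C; (1,4):dx=-1,dy=-6->C; (1,5):dx=-7,dy=+6->D
  (1,6):dx=+5,dy=-10->D; (1,7):dx=+4,dy=+4->C; (1,8):dx=-4,dy=-3->C; (1,9):dx=-8,dy=-8->C
  (1,10):dx=+3,dy=+2->C; (2,3):dx=+3,dy=+9->C; (2,4):dx=+5,dy=+7->C; (2,5):dx=-1,dy=+19->D
  (2,6):dx=+11,dy=+3->C; (2,7):dx=+10,dy=+17->C; (2,8):dx=+2,dy=+10->C; (2,9):dx=-2,dy=+5->D
  (2,10):dx=+9,dy=+15->C; (3,4):dx=+2,dy=-2->D; (3,5):dx=-4,dy=+10->D; (3,6):dx=+8,dy=-6->D
  (3,7):dx=+7,dy=+8->C; (3,8):dx=-1,dy=+1->D; (3,9):dx=-5,dy=-4->C; (3,10):dx=+6,dy=+6->C
  (4,5):dx=-6,dy=+12->D; (4,6):dx=+6,dy=-4->D; (4,7):dx=+5,dy=+10->C; (4,8):dx=-3,dy=+3->D
  (4,9):dx=-7,dy=-2->C; (4,10):dx=+4,dy=+8->C; (5,6):dx=+12,dy=-16->D; (5,7):dx=+11,dy=-2->D
  (5,8):dx=+3,dy=-9->D; (5,9):dx=-1,dy=-14->C; (5,10):dx=+10,dy=-4->D; (6,7):dx=-1,dy=+14->D
  (6,8):dx=-9,dy=+7->D; (6,9):dx=-13,dy=+2->D; (6,10):dx=-2,dy=+12->D; (7,8):dx=-8,dy=-7->C
  (7,9):dx=-12,dy=-12->C; (7,10):dx=-1,dy=-2->C; (8,9):dx=-4,dy=-5->C; (8,10):dx=+7,dy=+5->C
  (9,10):dx=+11,dy=+10->C
Step 2: C = 26, D = 19, total pairs = 45.
Step 3: tau = (C - D)/(n(n-1)/2) = (26 - 19)/45 = 0.155556.
Step 4: Exact two-sided p-value (enumerate n! = 3628800 permutations of y under H0): p = 0.600654.
Step 5: alpha = 0.1. fail to reject H0.

tau_b = 0.1556 (C=26, D=19), p = 0.600654, fail to reject H0.


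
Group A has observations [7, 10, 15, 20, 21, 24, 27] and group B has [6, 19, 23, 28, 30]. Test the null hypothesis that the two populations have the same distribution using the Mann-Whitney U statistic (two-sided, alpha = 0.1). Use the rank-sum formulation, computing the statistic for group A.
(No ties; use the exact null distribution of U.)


Step 1: Combine and sort all 12 observations; assign midranks.
sorted (value, group): (6,Y), (7,X), (10,X), (15,X), (19,Y), (20,X), (21,X), (23,Y), (24,X), (27,X), (28,Y), (30,Y)
ranks: 6->1, 7->2, 10->3, 15->4, 19->5, 20->6, 21->7, 23->8, 24->9, 27->10, 28->11, 30->12
Step 2: Rank sum for X: R1 = 2 + 3 + 4 + 6 + 7 + 9 + 10 = 41.
Step 3: U_X = R1 - n1(n1+1)/2 = 41 - 7*8/2 = 41 - 28 = 13.
       U_Y = n1*n2 - U_X = 35 - 13 = 22.
Step 4: No ties, so the exact null distribution of U (based on enumerating the C(12,7) = 792 equally likely rank assignments) gives the two-sided p-value.
Step 5: p-value = 0.530303; compare to alpha = 0.1. fail to reject H0.

U_X = 13, p = 0.530303, fail to reject H0 at alpha = 0.1.


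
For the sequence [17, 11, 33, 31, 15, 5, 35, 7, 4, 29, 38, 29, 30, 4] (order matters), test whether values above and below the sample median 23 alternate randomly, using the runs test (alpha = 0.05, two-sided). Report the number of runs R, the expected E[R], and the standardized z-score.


Step 1: Compute median = 23; label A = above, B = below.
Labels in order: BBAABBABBAAAAB  (n_A = 7, n_B = 7)
Step 2: Count runs R = 7.
Step 3: Under H0 (random ordering), E[R] = 2*n_A*n_B/(n_A+n_B) + 1 = 2*7*7/14 + 1 = 8.0000.
        Var[R] = 2*n_A*n_B*(2*n_A*n_B - n_A - n_B) / ((n_A+n_B)^2 * (n_A+n_B-1)) = 8232/2548 = 3.2308.
        SD[R] = 1.7974.
Step 4: Continuity-corrected z = (R + 0.5 - E[R]) / SD[R] = (7 + 0.5 - 8.0000) / 1.7974 = -0.2782.
Step 5: Two-sided p-value via normal approximation = 2*(1 - Phi(|z|)) = 0.780879.
Step 6: alpha = 0.05. fail to reject H0.

R = 7, z = -0.2782, p = 0.780879, fail to reject H0.


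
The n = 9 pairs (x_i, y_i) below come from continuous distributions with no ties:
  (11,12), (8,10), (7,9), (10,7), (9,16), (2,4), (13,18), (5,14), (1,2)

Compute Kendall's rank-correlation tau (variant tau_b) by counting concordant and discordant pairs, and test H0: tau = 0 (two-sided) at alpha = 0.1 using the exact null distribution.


Step 1: Enumerate the 36 unordered pairs (i,j) with i<j and classify each by sign(x_j-x_i) * sign(y_j-y_i).
  (1,2):dx=-3,dy=-2->C; (1,3):dx=-4,dy=-3->C; (1,4):dx=-1,dy=-5->C; (1,5):dx=-2,dy=+4->D
  (1,6):dx=-9,dy=-8->C; (1,7):dx=+2,dy=+6->C; (1,8):dx=-6,dy=+2->D; (1,9):dx=-10,dy=-10->C
  (2,3):dx=-1,dy=-1->C; (2,4):dx=+2,dy=-3->D; (2,5):dx=+1,dy=+6->C; (2,6):dx=-6,dy=-6->C
  (2,7):dx=+5,dy=+8->C; (2,8):dx=-3,dy=+4->D; (2,9):dx=-7,dy=-8->C; (3,4):dx=+3,dy=-2->D
  (3,5):dx=+2,dy=+7->C; (3,6):dx=-5,dy=-5->C; (3,7):dx=+6,dy=+9->C; (3,8):dx=-2,dy=+5->D
  (3,9):dx=-6,dy=-7->C; (4,5):dx=-1,dy=+9->D; (4,6):dx=-8,dy=-3->C; (4,7):dx=+3,dy=+11->C
  (4,8):dx=-5,dy=+7->D; (4,9):dx=-9,dy=-5->C; (5,6):dx=-7,dy=-12->C; (5,7):dx=+4,dy=+2->C
  (5,8):dx=-4,dy=-2->C; (5,9):dx=-8,dy=-14->C; (6,7):dx=+11,dy=+14->C; (6,8):dx=+3,dy=+10->C
  (6,9):dx=-1,dy=-2->C; (7,8):dx=-8,dy=-4->C; (7,9):dx=-12,dy=-16->C; (8,9):dx=-4,dy=-12->C
Step 2: C = 28, D = 8, total pairs = 36.
Step 3: tau = (C - D)/(n(n-1)/2) = (28 - 8)/36 = 0.555556.
Step 4: Exact two-sided p-value (enumerate n! = 362880 permutations of y under H0): p = 0.044615.
Step 5: alpha = 0.1. reject H0.

tau_b = 0.5556 (C=28, D=8), p = 0.044615, reject H0.


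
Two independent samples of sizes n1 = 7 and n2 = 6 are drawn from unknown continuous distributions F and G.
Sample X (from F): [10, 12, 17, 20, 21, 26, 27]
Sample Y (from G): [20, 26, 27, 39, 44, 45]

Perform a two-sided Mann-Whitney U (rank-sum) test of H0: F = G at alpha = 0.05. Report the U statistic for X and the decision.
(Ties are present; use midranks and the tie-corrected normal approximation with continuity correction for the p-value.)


Step 1: Combine and sort all 13 observations; assign midranks.
sorted (value, group): (10,X), (12,X), (17,X), (20,X), (20,Y), (21,X), (26,X), (26,Y), (27,X), (27,Y), (39,Y), (44,Y), (45,Y)
ranks: 10->1, 12->2, 17->3, 20->4.5, 20->4.5, 21->6, 26->7.5, 26->7.5, 27->9.5, 27->9.5, 39->11, 44->12, 45->13
Step 2: Rank sum for X: R1 = 1 + 2 + 3 + 4.5 + 6 + 7.5 + 9.5 = 33.5.
Step 3: U_X = R1 - n1(n1+1)/2 = 33.5 - 7*8/2 = 33.5 - 28 = 5.5.
       U_Y = n1*n2 - U_X = 42 - 5.5 = 36.5.
Step 4: Ties are present, so use the tie-corrected normal approximation (with continuity correction) for the p-value.
Step 5: p-value = 0.031418; compare to alpha = 0.05. reject H0.

U_X = 5.5, p = 0.031418, reject H0 at alpha = 0.05.


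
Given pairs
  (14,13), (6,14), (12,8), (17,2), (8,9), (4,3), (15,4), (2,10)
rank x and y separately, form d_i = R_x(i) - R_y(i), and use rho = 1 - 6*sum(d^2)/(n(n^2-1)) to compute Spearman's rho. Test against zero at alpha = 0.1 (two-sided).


Step 1: Rank x and y separately (midranks; no ties here).
rank(x): 14->6, 6->3, 12->5, 17->8, 8->4, 4->2, 15->7, 2->1
rank(y): 13->7, 14->8, 8->4, 2->1, 9->5, 3->2, 4->3, 10->6
Step 2: d_i = R_x(i) - R_y(i); compute d_i^2.
  (6-7)^2=1, (3-8)^2=25, (5-4)^2=1, (8-1)^2=49, (4-5)^2=1, (2-2)^2=0, (7-3)^2=16, (1-6)^2=25
sum(d^2) = 118.
Step 3: rho = 1 - 6*118 / (8*(8^2 - 1)) = 1 - 708/504 = -0.404762.
Step 4: Under H0, t = rho * sqrt((n-2)/(1-rho^2)) = -1.0842 ~ t(6).
Step 5: Two-sided p-value from the t-distribution with 6 df = 0.319889.
Step 6: alpha = 0.1. fail to reject H0.

rho = -0.4048, p = 0.319889, fail to reject H0 at alpha = 0.1.


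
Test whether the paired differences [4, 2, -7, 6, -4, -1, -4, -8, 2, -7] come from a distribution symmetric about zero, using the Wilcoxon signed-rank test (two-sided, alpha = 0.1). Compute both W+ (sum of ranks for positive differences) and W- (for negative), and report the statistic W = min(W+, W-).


Step 1: Drop any zero differences (none here) and take |d_i|.
|d| = [4, 2, 7, 6, 4, 1, 4, 8, 2, 7]
Step 2: Midrank |d_i| (ties get averaged ranks).
ranks: |4|->5, |2|->2.5, |7|->8.5, |6|->7, |4|->5, |1|->1, |4|->5, |8|->10, |2|->2.5, |7|->8.5
Step 3: Attach original signs; sum ranks with positive sign and with negative sign.
W+ = 5 + 2.5 + 7 + 2.5 = 17
W- = 8.5 + 5 + 1 + 5 + 10 + 8.5 = 38
(Check: W+ + W- = 55 should equal n(n+1)/2 = 55.)
Step 4: Test statistic W = min(W+, W-) = 17.
Step 5: Ties in |d|, so use the tie-corrected normal approximation.
        E[W] = n(n+1)/4 = 10*11/4 = 27.5.
        Tie groups: |d|=2 (t=2), |d|=4 (t=3), |d|=7 (t=2); sum(t^3 - t) = 36.
        Var[W] = n(n+1)(2n+1)/24 - sum(t^3-t)/48 = 2310/24 - 36/48 = 95.5.
        z = (W - E[W]) / sqrt(Var[W]) = (17 - 27.5) / 9.7724 = -1.0745.
        Two-sided p = 2*Phi(z) = 0.282619.
Step 6: alpha = 0.1. fail to reject H0.

W+ = 17, W- = 38, W = min = 17, p = 0.282619, fail to reject H0.


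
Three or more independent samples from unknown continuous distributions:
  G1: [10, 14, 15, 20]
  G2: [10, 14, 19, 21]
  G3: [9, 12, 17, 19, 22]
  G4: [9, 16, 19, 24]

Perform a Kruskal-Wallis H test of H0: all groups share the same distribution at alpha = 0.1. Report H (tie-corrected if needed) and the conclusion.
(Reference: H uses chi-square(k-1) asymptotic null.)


Step 1: Combine all N = 17 observations and assign midranks.
sorted (value, group, rank): (9,G3,1.5), (9,G4,1.5), (10,G1,3.5), (10,G2,3.5), (12,G3,5), (14,G1,6.5), (14,G2,6.5), (15,G1,8), (16,G4,9), (17,G3,10), (19,G2,12), (19,G3,12), (19,G4,12), (20,G1,14), (21,G2,15), (22,G3,16), (24,G4,17)
Step 2: Sum ranks within each group.
R_1 = 32 (n_1 = 4)
R_2 = 37 (n_2 = 4)
R_3 = 44.5 (n_3 = 5)
R_4 = 39.5 (n_4 = 4)
Step 3: H = 12/(N(N+1)) * sum(R_i^2/n_i) - 3(N+1)
     = 12/(17*18) * (32^2/4 + 37^2/4 + 44.5^2/5 + 39.5^2/4) - 3*18
     = 0.039216 * 1384.36 - 54
     = 0.288725.
Step 4: Ties present; correction factor C = 1 - 42/(17^3 - 17) = 0.991422. Corrected H = 0.288725 / 0.991422 = 0.291224.
Step 5: Under H0, H ~ chi^2(3); p-value = 0.961671.
Step 6: alpha = 0.1. fail to reject H0.

H = 0.2912, df = 3, p = 0.961671, fail to reject H0.


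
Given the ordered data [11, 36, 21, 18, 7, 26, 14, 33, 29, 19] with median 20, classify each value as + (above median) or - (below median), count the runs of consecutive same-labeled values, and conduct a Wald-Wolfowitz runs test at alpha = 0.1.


Step 1: Compute median = 20; label A = above, B = below.
Labels in order: BAABBABAAB  (n_A = 5, n_B = 5)
Step 2: Count runs R = 7.
Step 3: Under H0 (random ordering), E[R] = 2*n_A*n_B/(n_A+n_B) + 1 = 2*5*5/10 + 1 = 6.0000.
        Var[R] = 2*n_A*n_B*(2*n_A*n_B - n_A - n_B) / ((n_A+n_B)^2 * (n_A+n_B-1)) = 2000/900 = 2.2222.
        SD[R] = 1.4907.
Step 4: Continuity-corrected z = (R - 0.5 - E[R]) / SD[R] = (7 - 0.5 - 6.0000) / 1.4907 = 0.3354.
Step 5: Two-sided p-value via normal approximation = 2*(1 - Phi(|z|)) = 0.737316.
Step 6: alpha = 0.1. fail to reject H0.

R = 7, z = 0.3354, p = 0.737316, fail to reject H0.


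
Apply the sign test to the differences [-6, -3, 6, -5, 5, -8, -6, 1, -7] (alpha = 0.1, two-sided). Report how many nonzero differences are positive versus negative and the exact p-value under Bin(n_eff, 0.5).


Step 1: Discard zero differences. Original n = 9; n_eff = number of nonzero differences = 9.
Nonzero differences (with sign): -6, -3, +6, -5, +5, -8, -6, +1, -7
Step 2: Count signs: positive = 3, negative = 6.
Step 3: Under H0: P(positive) = 0.5, so the number of positives S ~ Bin(9, 0.5).
Step 4: Two-sided exact p-value = sum of Bin(9,0.5) probabilities at or below the observed probability = 0.507812.
Step 5: alpha = 0.1. fail to reject H0.

n_eff = 9, pos = 3, neg = 6, p = 0.507812, fail to reject H0.


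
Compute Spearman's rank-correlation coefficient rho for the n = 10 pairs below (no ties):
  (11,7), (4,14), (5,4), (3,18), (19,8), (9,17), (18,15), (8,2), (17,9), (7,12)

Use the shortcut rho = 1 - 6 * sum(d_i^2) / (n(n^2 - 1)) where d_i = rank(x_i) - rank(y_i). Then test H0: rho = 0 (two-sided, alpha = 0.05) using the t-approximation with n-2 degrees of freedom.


Step 1: Rank x and y separately (midranks; no ties here).
rank(x): 11->7, 4->2, 5->3, 3->1, 19->10, 9->6, 18->9, 8->5, 17->8, 7->4
rank(y): 7->3, 14->7, 4->2, 18->10, 8->4, 17->9, 15->8, 2->1, 9->5, 12->6
Step 2: d_i = R_x(i) - R_y(i); compute d_i^2.
  (7-3)^2=16, (2-7)^2=25, (3-2)^2=1, (1-10)^2=81, (10-4)^2=36, (6-9)^2=9, (9-8)^2=1, (5-1)^2=16, (8-5)^2=9, (4-6)^2=4
sum(d^2) = 198.
Step 3: rho = 1 - 6*198 / (10*(10^2 - 1)) = 1 - 1188/990 = -0.200000.
Step 4: Under H0, t = rho * sqrt((n-2)/(1-rho^2)) = -0.5774 ~ t(8).
Step 5: Two-sided p-value from the t-distribution with 8 df = 0.579584.
Step 6: alpha = 0.05. fail to reject H0.

rho = -0.2000, p = 0.579584, fail to reject H0 at alpha = 0.05.


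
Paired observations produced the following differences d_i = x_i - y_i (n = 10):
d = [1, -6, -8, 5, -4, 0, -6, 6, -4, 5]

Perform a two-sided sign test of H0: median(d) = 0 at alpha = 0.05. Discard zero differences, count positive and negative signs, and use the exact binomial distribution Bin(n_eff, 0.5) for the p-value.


Step 1: Discard zero differences. Original n = 10; n_eff = number of nonzero differences = 9.
Nonzero differences (with sign): +1, -6, -8, +5, -4, -6, +6, -4, +5
Step 2: Count signs: positive = 4, negative = 5.
Step 3: Under H0: P(positive) = 0.5, so the number of positives S ~ Bin(9, 0.5).
Step 4: Two-sided exact p-value = sum of Bin(9,0.5) probabilities at or below the observed probability = 1.000000.
Step 5: alpha = 0.05. fail to reject H0.

n_eff = 9, pos = 4, neg = 5, p = 1.000000, fail to reject H0.


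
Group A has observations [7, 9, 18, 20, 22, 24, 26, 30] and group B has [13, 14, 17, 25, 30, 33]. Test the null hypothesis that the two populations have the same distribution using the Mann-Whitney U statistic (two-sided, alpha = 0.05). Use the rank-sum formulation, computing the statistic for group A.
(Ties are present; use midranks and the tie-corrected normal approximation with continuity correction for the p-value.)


Step 1: Combine and sort all 14 observations; assign midranks.
sorted (value, group): (7,X), (9,X), (13,Y), (14,Y), (17,Y), (18,X), (20,X), (22,X), (24,X), (25,Y), (26,X), (30,X), (30,Y), (33,Y)
ranks: 7->1, 9->2, 13->3, 14->4, 17->5, 18->6, 20->7, 22->8, 24->9, 25->10, 26->11, 30->12.5, 30->12.5, 33->14
Step 2: Rank sum for X: R1 = 1 + 2 + 6 + 7 + 8 + 9 + 11 + 12.5 = 56.5.
Step 3: U_X = R1 - n1(n1+1)/2 = 56.5 - 8*9/2 = 56.5 - 36 = 20.5.
       U_Y = n1*n2 - U_X = 48 - 20.5 = 27.5.
Step 4: Ties are present, so use the tie-corrected normal approximation (with continuity correction) for the p-value.
Step 5: p-value = 0.698220; compare to alpha = 0.05. fail to reject H0.

U_X = 20.5, p = 0.698220, fail to reject H0 at alpha = 0.05.


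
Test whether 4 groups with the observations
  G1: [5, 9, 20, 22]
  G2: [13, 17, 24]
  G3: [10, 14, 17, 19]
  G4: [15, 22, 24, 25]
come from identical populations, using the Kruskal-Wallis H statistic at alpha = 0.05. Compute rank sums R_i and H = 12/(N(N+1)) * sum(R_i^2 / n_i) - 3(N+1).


Step 1: Combine all N = 15 observations and assign midranks.
sorted (value, group, rank): (5,G1,1), (9,G1,2), (10,G3,3), (13,G2,4), (14,G3,5), (15,G4,6), (17,G2,7.5), (17,G3,7.5), (19,G3,9), (20,G1,10), (22,G1,11.5), (22,G4,11.5), (24,G2,13.5), (24,G4,13.5), (25,G4,15)
Step 2: Sum ranks within each group.
R_1 = 24.5 (n_1 = 4)
R_2 = 25 (n_2 = 3)
R_3 = 24.5 (n_3 = 4)
R_4 = 46 (n_4 = 4)
Step 3: H = 12/(N(N+1)) * sum(R_i^2/n_i) - 3(N+1)
     = 12/(15*16) * (24.5^2/4 + 25^2/3 + 24.5^2/4 + 46^2/4) - 3*16
     = 0.050000 * 1037.46 - 48
     = 3.872917.
Step 4: Ties present; correction factor C = 1 - 18/(15^3 - 15) = 0.994643. Corrected H = 3.872917 / 0.994643 = 3.893776.
Step 5: Under H0, H ~ chi^2(3); p-value = 0.273165.
Step 6: alpha = 0.05. fail to reject H0.

H = 3.8938, df = 3, p = 0.273165, fail to reject H0.


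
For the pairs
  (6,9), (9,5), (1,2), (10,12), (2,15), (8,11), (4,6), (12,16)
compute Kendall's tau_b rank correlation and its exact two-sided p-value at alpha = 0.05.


Step 1: Enumerate the 28 unordered pairs (i,j) with i<j and classify each by sign(x_j-x_i) * sign(y_j-y_i).
  (1,2):dx=+3,dy=-4->D; (1,3):dx=-5,dy=-7->C; (1,4):dx=+4,dy=+3->C; (1,5):dx=-4,dy=+6->D
  (1,6):dx=+2,dy=+2->C; (1,7):dx=-2,dy=-3->C; (1,8):dx=+6,dy=+7->C; (2,3):dx=-8,dy=-3->C
  (2,4):dx=+1,dy=+7->C; (2,5):dx=-7,dy=+10->D; (2,6):dx=-1,dy=+6->D; (2,7):dx=-5,dy=+1->D
  (2,8):dx=+3,dy=+11->C; (3,4):dx=+9,dy=+10->C; (3,5):dx=+1,dy=+13->C; (3,6):dx=+7,dy=+9->C
  (3,7):dx=+3,dy=+4->C; (3,8):dx=+11,dy=+14->C; (4,5):dx=-8,dy=+3->D; (4,6):dx=-2,dy=-1->C
  (4,7):dx=-6,dy=-6->C; (4,8):dx=+2,dy=+4->C; (5,6):dx=+6,dy=-4->D; (5,7):dx=+2,dy=-9->D
  (5,8):dx=+10,dy=+1->C; (6,7):dx=-4,dy=-5->C; (6,8):dx=+4,dy=+5->C; (7,8):dx=+8,dy=+10->C
Step 2: C = 20, D = 8, total pairs = 28.
Step 3: tau = (C - D)/(n(n-1)/2) = (20 - 8)/28 = 0.428571.
Step 4: Exact two-sided p-value (enumerate n! = 40320 permutations of y under H0): p = 0.178869.
Step 5: alpha = 0.05. fail to reject H0.

tau_b = 0.4286 (C=20, D=8), p = 0.178869, fail to reject H0.


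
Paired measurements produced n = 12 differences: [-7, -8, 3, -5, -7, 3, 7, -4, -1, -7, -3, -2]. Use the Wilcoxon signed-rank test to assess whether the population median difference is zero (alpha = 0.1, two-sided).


Step 1: Drop any zero differences (none here) and take |d_i|.
|d| = [7, 8, 3, 5, 7, 3, 7, 4, 1, 7, 3, 2]
Step 2: Midrank |d_i| (ties get averaged ranks).
ranks: |7|->9.5, |8|->12, |3|->4, |5|->7, |7|->9.5, |3|->4, |7|->9.5, |4|->6, |1|->1, |7|->9.5, |3|->4, |2|->2
Step 3: Attach original signs; sum ranks with positive sign and with negative sign.
W+ = 4 + 4 + 9.5 = 17.5
W- = 9.5 + 12 + 7 + 9.5 + 6 + 1 + 9.5 + 4 + 2 = 60.5
(Check: W+ + W- = 78 should equal n(n+1)/2 = 78.)
Step 4: Test statistic W = min(W+, W-) = 17.5.
Step 5: Ties in |d|, so use the tie-corrected normal approximation.
        E[W] = n(n+1)/4 = 12*13/4 = 39.
        Tie groups: |d|=3 (t=3), |d|=7 (t=4); sum(t^3 - t) = 84.
        Var[W] = n(n+1)(2n+1)/24 - sum(t^3-t)/48 = 3900/24 - 84/48 = 160.75.
        z = (W - E[W]) / sqrt(Var[W]) = (17.5 - 39) / 12.6787 = -1.6958.
        Two-sided p = 2*Phi(z) = 0.089932.
Step 6: alpha = 0.1. reject H0.

W+ = 17.5, W- = 60.5, W = min = 17.5, p = 0.089932, reject H0.


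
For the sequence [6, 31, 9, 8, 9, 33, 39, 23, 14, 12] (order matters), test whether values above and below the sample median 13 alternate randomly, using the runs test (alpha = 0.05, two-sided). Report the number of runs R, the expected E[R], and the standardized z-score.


Step 1: Compute median = 13; label A = above, B = below.
Labels in order: BABBBAAAAB  (n_A = 5, n_B = 5)
Step 2: Count runs R = 5.
Step 3: Under H0 (random ordering), E[R] = 2*n_A*n_B/(n_A+n_B) + 1 = 2*5*5/10 + 1 = 6.0000.
        Var[R] = 2*n_A*n_B*(2*n_A*n_B - n_A - n_B) / ((n_A+n_B)^2 * (n_A+n_B-1)) = 2000/900 = 2.2222.
        SD[R] = 1.4907.
Step 4: Continuity-corrected z = (R + 0.5 - E[R]) / SD[R] = (5 + 0.5 - 6.0000) / 1.4907 = -0.3354.
Step 5: Two-sided p-value via normal approximation = 2*(1 - Phi(|z|)) = 0.737316.
Step 6: alpha = 0.05. fail to reject H0.

R = 5, z = -0.3354, p = 0.737316, fail to reject H0.


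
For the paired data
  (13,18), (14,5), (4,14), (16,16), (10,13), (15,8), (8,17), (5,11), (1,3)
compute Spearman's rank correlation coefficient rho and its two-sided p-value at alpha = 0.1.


Step 1: Rank x and y separately (midranks; no ties here).
rank(x): 13->6, 14->7, 4->2, 16->9, 10->5, 15->8, 8->4, 5->3, 1->1
rank(y): 18->9, 5->2, 14->6, 16->7, 13->5, 8->3, 17->8, 11->4, 3->1
Step 2: d_i = R_x(i) - R_y(i); compute d_i^2.
  (6-9)^2=9, (7-2)^2=25, (2-6)^2=16, (9-7)^2=4, (5-5)^2=0, (8-3)^2=25, (4-8)^2=16, (3-4)^2=1, (1-1)^2=0
sum(d^2) = 96.
Step 3: rho = 1 - 6*96 / (9*(9^2 - 1)) = 1 - 576/720 = 0.200000.
Step 4: Under H0, t = rho * sqrt((n-2)/(1-rho^2)) = 0.5401 ~ t(7).
Step 5: Two-sided p-value from the t-distribution with 7 df = 0.605901.
Step 6: alpha = 0.1. fail to reject H0.

rho = 0.2000, p = 0.605901, fail to reject H0 at alpha = 0.1.


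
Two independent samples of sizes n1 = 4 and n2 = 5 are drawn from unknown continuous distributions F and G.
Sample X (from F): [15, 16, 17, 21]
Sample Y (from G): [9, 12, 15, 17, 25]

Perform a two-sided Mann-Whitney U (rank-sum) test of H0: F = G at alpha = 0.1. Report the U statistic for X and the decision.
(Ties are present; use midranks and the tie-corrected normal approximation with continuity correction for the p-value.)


Step 1: Combine and sort all 9 observations; assign midranks.
sorted (value, group): (9,Y), (12,Y), (15,X), (15,Y), (16,X), (17,X), (17,Y), (21,X), (25,Y)
ranks: 9->1, 12->2, 15->3.5, 15->3.5, 16->5, 17->6.5, 17->6.5, 21->8, 25->9
Step 2: Rank sum for X: R1 = 3.5 + 5 + 6.5 + 8 = 23.
Step 3: U_X = R1 - n1(n1+1)/2 = 23 - 4*5/2 = 23 - 10 = 13.
       U_Y = n1*n2 - U_X = 20 - 13 = 7.
Step 4: Ties are present, so use the tie-corrected normal approximation (with continuity correction) for the p-value.
Step 5: p-value = 0.536878; compare to alpha = 0.1. fail to reject H0.

U_X = 13, p = 0.536878, fail to reject H0 at alpha = 0.1.


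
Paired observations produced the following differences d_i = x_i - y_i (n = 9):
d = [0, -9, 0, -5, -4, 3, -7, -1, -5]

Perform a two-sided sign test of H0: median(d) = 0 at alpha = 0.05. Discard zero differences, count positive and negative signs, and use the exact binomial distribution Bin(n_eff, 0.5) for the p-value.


Step 1: Discard zero differences. Original n = 9; n_eff = number of nonzero differences = 7.
Nonzero differences (with sign): -9, -5, -4, +3, -7, -1, -5
Step 2: Count signs: positive = 1, negative = 6.
Step 3: Under H0: P(positive) = 0.5, so the number of positives S ~ Bin(7, 0.5).
Step 4: Two-sided exact p-value = sum of Bin(7,0.5) probabilities at or below the observed probability = 0.125000.
Step 5: alpha = 0.05. fail to reject H0.

n_eff = 7, pos = 1, neg = 6, p = 0.125000, fail to reject H0.


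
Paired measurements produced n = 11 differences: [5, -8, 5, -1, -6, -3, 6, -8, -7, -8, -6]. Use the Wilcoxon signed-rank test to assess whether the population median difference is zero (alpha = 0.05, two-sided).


Step 1: Drop any zero differences (none here) and take |d_i|.
|d| = [5, 8, 5, 1, 6, 3, 6, 8, 7, 8, 6]
Step 2: Midrank |d_i| (ties get averaged ranks).
ranks: |5|->3.5, |8|->10, |5|->3.5, |1|->1, |6|->6, |3|->2, |6|->6, |8|->10, |7|->8, |8|->10, |6|->6
Step 3: Attach original signs; sum ranks with positive sign and with negative sign.
W+ = 3.5 + 3.5 + 6 = 13
W- = 10 + 1 + 6 + 2 + 10 + 8 + 10 + 6 = 53
(Check: W+ + W- = 66 should equal n(n+1)/2 = 66.)
Step 4: Test statistic W = min(W+, W-) = 13.
Step 5: Ties in |d|, so use the tie-corrected normal approximation.
        E[W] = n(n+1)/4 = 11*12/4 = 33.
        Tie groups: |d|=5 (t=2), |d|=6 (t=3), |d|=8 (t=3); sum(t^3 - t) = 54.
        Var[W] = n(n+1)(2n+1)/24 - sum(t^3-t)/48 = 3036/24 - 54/48 = 125.375.
        z = (W - E[W]) / sqrt(Var[W]) = (13 - 33) / 11.1971 = -1.7862.
        Two-sided p = 2*Phi(z) = 0.074071.
Step 6: alpha = 0.05. fail to reject H0.

W+ = 13, W- = 53, W = min = 13, p = 0.074071, fail to reject H0.


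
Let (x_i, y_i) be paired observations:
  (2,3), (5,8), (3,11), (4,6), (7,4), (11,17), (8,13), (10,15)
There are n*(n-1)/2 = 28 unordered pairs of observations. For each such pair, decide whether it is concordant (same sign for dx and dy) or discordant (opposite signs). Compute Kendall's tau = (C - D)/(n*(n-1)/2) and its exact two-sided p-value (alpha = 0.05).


Step 1: Enumerate the 28 unordered pairs (i,j) with i<j and classify each by sign(x_j-x_i) * sign(y_j-y_i).
  (1,2):dx=+3,dy=+5->C; (1,3):dx=+1,dy=+8->C; (1,4):dx=+2,dy=+3->C; (1,5):dx=+5,dy=+1->C
  (1,6):dx=+9,dy=+14->C; (1,7):dx=+6,dy=+10->C; (1,8):dx=+8,dy=+12->C; (2,3):dx=-2,dy=+3->D
  (2,4):dx=-1,dy=-2->C; (2,5):dx=+2,dy=-4->D; (2,6):dx=+6,dy=+9->C; (2,7):dx=+3,dy=+5->C
  (2,8):dx=+5,dy=+7->C; (3,4):dx=+1,dy=-5->D; (3,5):dx=+4,dy=-7->D; (3,6):dx=+8,dy=+6->C
  (3,7):dx=+5,dy=+2->C; (3,8):dx=+7,dy=+4->C; (4,5):dx=+3,dy=-2->D; (4,6):dx=+7,dy=+11->C
  (4,7):dx=+4,dy=+7->C; (4,8):dx=+6,dy=+9->C; (5,6):dx=+4,dy=+13->C; (5,7):dx=+1,dy=+9->C
  (5,8):dx=+3,dy=+11->C; (6,7):dx=-3,dy=-4->C; (6,8):dx=-1,dy=-2->C; (7,8):dx=+2,dy=+2->C
Step 2: C = 23, D = 5, total pairs = 28.
Step 3: tau = (C - D)/(n(n-1)/2) = (23 - 5)/28 = 0.642857.
Step 4: Exact two-sided p-value (enumerate n! = 40320 permutations of y under H0): p = 0.031151.
Step 5: alpha = 0.05. reject H0.

tau_b = 0.6429 (C=23, D=5), p = 0.031151, reject H0.
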